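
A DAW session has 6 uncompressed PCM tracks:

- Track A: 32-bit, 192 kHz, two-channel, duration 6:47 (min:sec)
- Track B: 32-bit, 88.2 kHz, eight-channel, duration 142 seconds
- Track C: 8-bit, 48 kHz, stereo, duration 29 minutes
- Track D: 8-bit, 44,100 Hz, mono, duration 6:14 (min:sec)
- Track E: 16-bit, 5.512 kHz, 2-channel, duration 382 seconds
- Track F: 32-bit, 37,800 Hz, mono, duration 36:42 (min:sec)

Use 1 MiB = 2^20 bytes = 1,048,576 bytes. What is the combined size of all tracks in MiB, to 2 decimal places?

Track A: 6:47 (min:sec) = 407 s; 192,000 × 407 × 4 × 2 = 625,152,000 bytes.
Track B: 88,200 × 142 × 4 × 8 = 400,780,800 bytes.
Track C: 29 minutes = 1,740 s; 48,000 × 1,740 × 1 × 2 = 167,040,000 bytes.
Track D: 6:14 (min:sec) = 374 s; 44,100 × 374 × 1 × 1 = 16,493,400 bytes.
Track E: 5,512 × 382 × 2 × 2 = 8,422,336 bytes.
Track F: 36:42 (min:sec) = 2,202 s; 37,800 × 2,202 × 4 × 1 = 332,942,400 bytes.
Total = 1,550,830,936 bytes = 1478.99 MiB.

1478.99 MiB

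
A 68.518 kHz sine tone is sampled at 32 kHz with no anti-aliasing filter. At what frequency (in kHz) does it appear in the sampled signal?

Nyquist = 32,000/2 = 16,000 Hz; 68,518 Hz exceeds it.
Alias = |68,518 − 2×32,000| = |68,518 − 64,000| = 4,518 Hz = 4.518 kHz.

4.518 kHz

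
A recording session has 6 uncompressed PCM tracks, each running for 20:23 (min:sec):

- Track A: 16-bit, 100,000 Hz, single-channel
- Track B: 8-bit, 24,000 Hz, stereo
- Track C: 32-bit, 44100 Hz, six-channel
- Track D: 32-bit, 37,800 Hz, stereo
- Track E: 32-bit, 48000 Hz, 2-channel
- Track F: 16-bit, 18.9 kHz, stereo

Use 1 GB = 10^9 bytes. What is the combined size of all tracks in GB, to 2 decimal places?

20:23 (min:sec) = 1,223 s.
Track A: 100,000 × 1,223 × 2 × 1 = 244,600,000 bytes.
Track B: 24,000 × 1,223 × 1 × 2 = 58,704,000 bytes.
Track C: 44,100 × 1,223 × 4 × 6 = 1,294,423,200 bytes.
Track D: 37,800 × 1,223 × 4 × 2 = 369,835,200 bytes.
Track E: 48,000 × 1,223 × 4 × 2 = 469,632,000 bytes.
Track F: 18,900 × 1,223 × 2 × 2 = 92,458,800 bytes.
Total = 2,529,653,200 bytes = 2.53 GB.

2.53 GB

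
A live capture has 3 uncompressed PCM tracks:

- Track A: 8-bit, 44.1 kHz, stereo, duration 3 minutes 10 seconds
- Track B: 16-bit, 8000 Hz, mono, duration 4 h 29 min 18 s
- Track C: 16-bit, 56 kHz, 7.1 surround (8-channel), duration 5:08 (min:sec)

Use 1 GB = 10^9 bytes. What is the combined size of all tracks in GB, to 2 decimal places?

0.55 GB

Track A: 3 minutes 10 seconds = 190 s; 44,100 × 190 × 1 × 2 = 16,758,000 bytes.
Track B: 4 h 29 min 18 s = 16,158 s; 8,000 × 16,158 × 2 × 1 = 258,528,000 bytes.
Track C: 5:08 (min:sec) = 308 s; 56,000 × 308 × 2 × 8 = 275,968,000 bytes.
Total = 551,254,000 bytes = 0.55 GB.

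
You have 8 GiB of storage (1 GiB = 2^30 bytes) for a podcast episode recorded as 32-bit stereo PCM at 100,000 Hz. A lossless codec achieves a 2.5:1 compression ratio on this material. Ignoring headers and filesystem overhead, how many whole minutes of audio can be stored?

Uncompressed byte rate = 100,000 × 4 × 2 = 800,000 bytes/s.
After 2.5:1 compression, effective rate ≈ 320000 bytes/s.
Capacity = 8 × 1,073,741,824 = 8,589,934,592 bytes.
8,589,934,592 / effective rate ≈ 26843.55 s → 447 minutes.

447 minutes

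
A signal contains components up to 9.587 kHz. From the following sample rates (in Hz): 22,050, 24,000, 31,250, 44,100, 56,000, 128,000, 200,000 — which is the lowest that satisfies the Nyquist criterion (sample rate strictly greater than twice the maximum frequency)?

Need sample rate > 2 × 9,587 = 19,174 Hz.
Lowest listed rate above 19,174 Hz is 22,050 Hz.

22,050 Hz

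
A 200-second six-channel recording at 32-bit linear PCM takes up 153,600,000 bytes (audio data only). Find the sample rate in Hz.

Bytes = sample_rate × seconds × bytes_per_sample × channels.
sample_rate = 153,600,000 / (200 × 4 × 6) = 153,600,000 / 4,800 = 32,000 Hz.

32,000 Hz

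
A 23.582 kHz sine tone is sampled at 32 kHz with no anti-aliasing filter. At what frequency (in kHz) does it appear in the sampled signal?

8.418 kHz

Nyquist = 32,000/2 = 16,000 Hz; 23,582 Hz exceeds it.
Alias = |23,582 − 1×32,000| = |23,582 − 32,000| = 8,418 Hz = 8.418 kHz.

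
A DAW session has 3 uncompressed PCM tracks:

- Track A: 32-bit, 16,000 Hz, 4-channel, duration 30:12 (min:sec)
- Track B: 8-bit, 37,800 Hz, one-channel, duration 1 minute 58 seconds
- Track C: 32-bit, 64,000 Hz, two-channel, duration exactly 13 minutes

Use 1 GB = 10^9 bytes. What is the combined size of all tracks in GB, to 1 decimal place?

0.9 GB

Track A: 30:12 (min:sec) = 1,812 s; 16,000 × 1,812 × 4 × 4 = 463,872,000 bytes.
Track B: 1 minute 58 seconds = 118 s; 37,800 × 118 × 1 × 1 = 4,460,400 bytes.
Track C: exactly 13 minutes = 780 s; 64,000 × 780 × 4 × 2 = 399,360,000 bytes.
Total = 867,692,400 bytes = 0.9 GB.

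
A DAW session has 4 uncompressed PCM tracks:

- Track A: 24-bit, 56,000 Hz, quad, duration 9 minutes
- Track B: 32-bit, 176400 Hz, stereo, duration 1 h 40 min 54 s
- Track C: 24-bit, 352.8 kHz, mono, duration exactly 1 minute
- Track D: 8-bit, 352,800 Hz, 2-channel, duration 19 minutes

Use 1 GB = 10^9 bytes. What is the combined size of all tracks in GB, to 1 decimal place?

9.8 GB

Track A: 9 minutes = 540 s; 56,000 × 540 × 3 × 4 = 362,880,000 bytes.
Track B: 1 h 40 min 54 s = 6,054 s; 176,400 × 6,054 × 4 × 2 = 8,543,404,800 bytes.
Track C: exactly 1 minute = 60 s; 352,800 × 60 × 3 × 1 = 63,504,000 bytes.
Track D: 19 minutes = 1,140 s; 352,800 × 1,140 × 1 × 2 = 804,384,000 bytes.
Total = 9,774,172,800 bytes = 9.8 GB.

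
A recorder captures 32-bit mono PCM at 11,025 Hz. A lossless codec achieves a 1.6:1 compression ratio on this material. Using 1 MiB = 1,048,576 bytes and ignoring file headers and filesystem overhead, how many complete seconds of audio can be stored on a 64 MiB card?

Uncompressed byte rate = 11,025 × 4 × 1 = 44,100 bytes/s.
After 1.6:1 compression, effective rate ≈ 27562.5 bytes/s.
Capacity = 64 × 1,048,576 = 67,108,864 bytes.
67,108,864 / effective rate ≈ 2434.79 s → 2,434 seconds.

2,434 seconds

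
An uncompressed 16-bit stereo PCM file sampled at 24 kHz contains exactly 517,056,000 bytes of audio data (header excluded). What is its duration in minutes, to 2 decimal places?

Byte rate = 24,000 × 2 × 2 = 96,000 bytes/s.
Duration = 517,056,000 / 96,000 = 5,386 s.
5,386 s / 60 = 89.77 minutes.

89.77 minutes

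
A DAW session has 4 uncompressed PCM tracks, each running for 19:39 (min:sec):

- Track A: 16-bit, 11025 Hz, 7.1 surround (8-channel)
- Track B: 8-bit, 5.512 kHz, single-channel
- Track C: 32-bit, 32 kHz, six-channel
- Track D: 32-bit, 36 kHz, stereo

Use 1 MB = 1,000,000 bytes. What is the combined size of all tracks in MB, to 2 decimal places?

1459.50 MB

19:39 (min:sec) = 1,179 s.
Track A: 11,025 × 1,179 × 2 × 8 = 207,975,600 bytes.
Track B: 5,512 × 1,179 × 1 × 1 = 6,498,648 bytes.
Track C: 32,000 × 1,179 × 4 × 6 = 905,472,000 bytes.
Track D: 36,000 × 1,179 × 4 × 2 = 339,552,000 bytes.
Total = 1,459,498,248 bytes = 1459.50 MB.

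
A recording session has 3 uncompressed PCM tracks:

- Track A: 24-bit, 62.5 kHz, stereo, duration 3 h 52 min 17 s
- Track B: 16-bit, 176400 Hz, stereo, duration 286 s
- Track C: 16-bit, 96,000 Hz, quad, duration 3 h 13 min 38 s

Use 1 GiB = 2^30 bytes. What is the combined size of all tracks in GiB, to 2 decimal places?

13.37 GiB

Track A: 3 h 52 min 17 s = 13,937 s; 62,500 × 13,937 × 3 × 2 = 5,226,375,000 bytes.
Track B: 176,400 × 286 × 2 × 2 = 201,801,600 bytes.
Track C: 3 h 13 min 38 s = 11,618 s; 96,000 × 11,618 × 2 × 4 = 8,922,624,000 bytes.
Total = 14,350,800,600 bytes = 13.37 GiB.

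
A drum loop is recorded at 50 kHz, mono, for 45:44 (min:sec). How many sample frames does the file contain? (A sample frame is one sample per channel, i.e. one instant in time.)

45:44 (min:sec) = 2,744 s.
50,000 samples/s × 2,744 s = 137,200,000 frames.

137,200,000 sample frames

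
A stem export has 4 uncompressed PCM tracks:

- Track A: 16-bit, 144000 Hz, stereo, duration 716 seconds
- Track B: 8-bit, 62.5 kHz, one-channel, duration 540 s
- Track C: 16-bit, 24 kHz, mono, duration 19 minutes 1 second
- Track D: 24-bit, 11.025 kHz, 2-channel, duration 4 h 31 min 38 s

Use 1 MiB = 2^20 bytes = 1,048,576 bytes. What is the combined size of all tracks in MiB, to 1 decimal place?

1505.9 MiB

Track A: 144,000 × 716 × 2 × 2 = 412,416,000 bytes.
Track B: 62,500 × 540 × 1 × 1 = 33,750,000 bytes.
Track C: 19 minutes 1 second = 1,141 s; 24,000 × 1,141 × 2 × 1 = 54,768,000 bytes.
Track D: 4 h 31 min 38 s = 16,298 s; 11,025 × 16,298 × 3 × 2 = 1,078,112,700 bytes.
Total = 1,579,046,700 bytes = 1505.9 MiB.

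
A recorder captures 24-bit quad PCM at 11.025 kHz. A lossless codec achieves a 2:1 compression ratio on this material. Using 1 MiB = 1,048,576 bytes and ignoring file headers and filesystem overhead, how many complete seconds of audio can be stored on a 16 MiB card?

253 seconds

Uncompressed byte rate = 11,025 × 3 × 4 = 132,300 bytes/s.
After 2:1 compression, effective rate ≈ 66150 bytes/s.
Capacity = 16 × 1,048,576 = 16,777,216 bytes.
16,777,216 / effective rate ≈ 253.62 s → 253 seconds.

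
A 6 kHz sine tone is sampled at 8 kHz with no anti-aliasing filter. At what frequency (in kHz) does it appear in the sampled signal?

Nyquist = 8,000/2 = 4,000 Hz; 6,000 Hz exceeds it.
Alias = |6,000 − 1×8,000| = |6,000 − 8,000| = 2,000 Hz = 2 kHz.

2 kHz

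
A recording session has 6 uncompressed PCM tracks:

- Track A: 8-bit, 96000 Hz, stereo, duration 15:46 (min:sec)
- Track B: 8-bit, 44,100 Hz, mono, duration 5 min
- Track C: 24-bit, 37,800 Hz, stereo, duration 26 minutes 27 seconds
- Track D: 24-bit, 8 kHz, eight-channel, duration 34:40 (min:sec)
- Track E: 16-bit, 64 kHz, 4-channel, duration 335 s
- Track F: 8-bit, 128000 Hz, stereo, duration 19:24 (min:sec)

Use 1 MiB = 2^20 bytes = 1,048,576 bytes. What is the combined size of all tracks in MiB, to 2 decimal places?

Track A: 15:46 (min:sec) = 946 s; 96,000 × 946 × 1 × 2 = 181,632,000 bytes.
Track B: 5 min = 300 s; 44,100 × 300 × 1 × 1 = 13,230,000 bytes.
Track C: 26 minutes 27 seconds = 1,587 s; 37,800 × 1,587 × 3 × 2 = 359,931,600 bytes.
Track D: 34:40 (min:sec) = 2,080 s; 8,000 × 2,080 × 3 × 8 = 399,360,000 bytes.
Track E: 64,000 × 335 × 2 × 4 = 171,520,000 bytes.
Track F: 19:24 (min:sec) = 1,164 s; 128,000 × 1,164 × 1 × 2 = 297,984,000 bytes.
Total = 1,423,657,600 bytes = 1357.71 MiB.

1357.71 MiB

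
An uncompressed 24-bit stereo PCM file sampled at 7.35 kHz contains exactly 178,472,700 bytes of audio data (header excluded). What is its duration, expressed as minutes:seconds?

67:27

Byte rate = 7,350 × 3 × 2 = 44,100 bytes/s.
Duration = 178,472,700 / 44,100 = 4,047 s.
4,047 s = 67:27.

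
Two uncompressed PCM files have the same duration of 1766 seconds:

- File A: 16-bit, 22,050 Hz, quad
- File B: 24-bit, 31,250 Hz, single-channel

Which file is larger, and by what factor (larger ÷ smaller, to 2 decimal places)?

File A: 22,050 × 2 × 4 = 176,400 bytes/s.
File B: 31,250 × 3 × 1 = 93,750 bytes/s.
File A is larger; ratio = 311,522,400 / 165,562,500 = 1.88.

File A, by a factor of 1.88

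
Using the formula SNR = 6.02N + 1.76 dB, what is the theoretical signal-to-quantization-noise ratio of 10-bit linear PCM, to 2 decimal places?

6.02 × 10 + 1.76 = 61.96 dB.

61.96 dB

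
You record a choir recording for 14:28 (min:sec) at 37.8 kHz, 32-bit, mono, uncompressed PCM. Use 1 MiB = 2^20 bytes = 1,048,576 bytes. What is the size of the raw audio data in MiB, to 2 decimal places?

125.16 MiB

Duration = 14:28 (min:sec) = 868 s.
Bytes = 37,800 samples/s × 868 s × 4 bytes/sample × 1 ch = 131,241,600 bytes.
131,241,600 / 1,048,576 = 125.16 MiB.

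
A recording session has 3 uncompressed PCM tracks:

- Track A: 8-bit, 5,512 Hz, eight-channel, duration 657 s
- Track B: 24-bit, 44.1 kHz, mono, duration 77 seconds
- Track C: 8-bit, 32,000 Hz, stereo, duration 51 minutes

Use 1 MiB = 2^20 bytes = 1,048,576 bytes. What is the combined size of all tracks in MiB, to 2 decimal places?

Track A: 5,512 × 657 × 1 × 8 = 28,971,072 bytes.
Track B: 44,100 × 77 × 3 × 1 = 10,187,100 bytes.
Track C: 51 minutes = 3,060 s; 32,000 × 3,060 × 1 × 2 = 195,840,000 bytes.
Total = 234,998,172 bytes = 224.11 MiB.

224.11 MiB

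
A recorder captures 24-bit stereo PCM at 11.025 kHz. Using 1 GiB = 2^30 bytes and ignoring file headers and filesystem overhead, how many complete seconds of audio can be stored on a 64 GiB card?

Uncompressed byte rate = 11,025 × 3 × 2 = 66,150 bytes/s.
Capacity = 64 × 1,073,741,824 = 68,719,476,736 bytes.
68,719,476,736 / 66,150 ≈ 1038843.19 s → 1,038,843 seconds.

1,038,843 seconds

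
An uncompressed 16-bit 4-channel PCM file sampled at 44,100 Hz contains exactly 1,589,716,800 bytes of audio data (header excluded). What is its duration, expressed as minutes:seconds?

75:06

Byte rate = 44,100 × 2 × 4 = 352,800 bytes/s.
Duration = 1,589,716,800 / 352,800 = 4,506 s.
4,506 s = 75:06.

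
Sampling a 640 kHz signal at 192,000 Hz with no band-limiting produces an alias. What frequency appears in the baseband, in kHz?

64 kHz

Nyquist = 192,000/2 = 96,000 Hz; 640,000 Hz exceeds it.
Alias = |640,000 − 3×192,000| = |640,000 − 576,000| = 64,000 Hz = 64 kHz.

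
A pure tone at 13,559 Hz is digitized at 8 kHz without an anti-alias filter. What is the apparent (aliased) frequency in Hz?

Nyquist = 8,000/2 = 4,000 Hz; 13,559 Hz exceeds it.
Alias = |13,559 − 2×8,000| = |13,559 − 16,000| = 2,441 Hz.

2,441 Hz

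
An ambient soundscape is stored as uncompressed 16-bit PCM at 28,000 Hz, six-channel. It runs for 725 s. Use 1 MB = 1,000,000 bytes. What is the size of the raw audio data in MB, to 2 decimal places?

Bytes = 28,000 samples/s × 725 s × 2 bytes/sample × 6 ch = 243,600,000 bytes.
243,600,000 / 1,000,000 = 243.60 MB.

243.60 MB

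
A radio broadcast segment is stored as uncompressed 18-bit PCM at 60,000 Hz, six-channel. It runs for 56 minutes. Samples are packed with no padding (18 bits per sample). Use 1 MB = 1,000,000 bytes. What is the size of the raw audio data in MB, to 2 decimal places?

2721.60 MB

Duration = 56 minutes = 3,360 s.
Bits = 60,000 × 3,360 × 18 × 6 = 21,772,800,000 bits = 2,721,600,000 bytes.
2,721,600,000 / 1,000,000 = 2721.60 MB.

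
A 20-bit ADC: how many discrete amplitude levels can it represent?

2^20 = 1,048,576.

1,048,576 levels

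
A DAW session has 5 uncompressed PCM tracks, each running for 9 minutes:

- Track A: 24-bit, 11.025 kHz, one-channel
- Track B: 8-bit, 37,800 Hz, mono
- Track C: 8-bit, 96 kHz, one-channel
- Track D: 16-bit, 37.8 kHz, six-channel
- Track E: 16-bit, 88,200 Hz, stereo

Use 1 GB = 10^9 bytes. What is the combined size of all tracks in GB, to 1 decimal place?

9 minutes = 540 s.
Track A: 11,025 × 540 × 3 × 1 = 17,860,500 bytes.
Track B: 37,800 × 540 × 1 × 1 = 20,412,000 bytes.
Track C: 96,000 × 540 × 1 × 1 = 51,840,000 bytes.
Track D: 37,800 × 540 × 2 × 6 = 244,944,000 bytes.
Track E: 88,200 × 540 × 2 × 2 = 190,512,000 bytes.
Total = 525,568,500 bytes = 0.5 GB.

0.5 GB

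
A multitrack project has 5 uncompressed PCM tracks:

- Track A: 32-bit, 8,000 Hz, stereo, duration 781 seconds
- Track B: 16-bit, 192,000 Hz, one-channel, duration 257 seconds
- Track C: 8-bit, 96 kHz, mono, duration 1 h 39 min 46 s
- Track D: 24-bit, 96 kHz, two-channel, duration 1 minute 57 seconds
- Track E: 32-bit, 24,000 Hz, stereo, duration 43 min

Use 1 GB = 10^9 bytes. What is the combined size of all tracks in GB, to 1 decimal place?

Track A: 8,000 × 781 × 4 × 2 = 49,984,000 bytes.
Track B: 192,000 × 257 × 2 × 1 = 98,688,000 bytes.
Track C: 1 h 39 min 46 s = 5,986 s; 96,000 × 5,986 × 1 × 1 = 574,656,000 bytes.
Track D: 1 minute 57 seconds = 117 s; 96,000 × 117 × 3 × 2 = 67,392,000 bytes.
Track E: 43 min = 2,580 s; 24,000 × 2,580 × 4 × 2 = 495,360,000 bytes.
Total = 1,286,080,000 bytes = 1.3 GB.

1.3 GB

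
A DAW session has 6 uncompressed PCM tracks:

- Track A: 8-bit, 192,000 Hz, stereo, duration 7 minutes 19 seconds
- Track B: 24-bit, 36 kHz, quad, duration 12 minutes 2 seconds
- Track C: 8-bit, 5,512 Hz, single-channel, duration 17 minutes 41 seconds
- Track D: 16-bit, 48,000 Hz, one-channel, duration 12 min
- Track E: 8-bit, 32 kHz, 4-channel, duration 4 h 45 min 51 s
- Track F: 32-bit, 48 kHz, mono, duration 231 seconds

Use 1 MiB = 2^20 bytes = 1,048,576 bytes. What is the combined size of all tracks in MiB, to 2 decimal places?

Track A: 7 minutes 19 seconds = 439 s; 192,000 × 439 × 1 × 2 = 168,576,000 bytes.
Track B: 12 minutes 2 seconds = 722 s; 36,000 × 722 × 3 × 4 = 311,904,000 bytes.
Track C: 17 minutes 41 seconds = 1,061 s; 5,512 × 1,061 × 1 × 1 = 5,848,232 bytes.
Track D: 12 min = 720 s; 48,000 × 720 × 2 × 1 = 69,120,000 bytes.
Track E: 4 h 45 min 51 s = 17,151 s; 32,000 × 17,151 × 1 × 4 = 2,195,328,000 bytes.
Track F: 48,000 × 231 × 4 × 1 = 44,352,000 bytes.
Total = 2,795,128,232 bytes = 2665.64 MiB.

2665.64 MiB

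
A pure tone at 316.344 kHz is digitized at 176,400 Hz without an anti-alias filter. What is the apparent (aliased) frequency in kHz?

Nyquist = 176,400/2 = 88,200 Hz; 316,344 Hz exceeds it.
Alias = |316,344 − 2×176,400| = |316,344 − 352,800| = 36,456 Hz = 36.456 kHz.

36.456 kHz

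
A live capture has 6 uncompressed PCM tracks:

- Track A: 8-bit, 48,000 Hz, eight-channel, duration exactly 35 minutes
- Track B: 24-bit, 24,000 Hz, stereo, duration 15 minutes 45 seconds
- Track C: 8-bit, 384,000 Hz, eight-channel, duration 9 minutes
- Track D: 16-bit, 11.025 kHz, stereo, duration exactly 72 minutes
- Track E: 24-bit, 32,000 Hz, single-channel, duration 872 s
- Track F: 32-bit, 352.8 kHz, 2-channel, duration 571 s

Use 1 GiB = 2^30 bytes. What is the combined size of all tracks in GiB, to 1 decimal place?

4.2 GiB

Track A: exactly 35 minutes = 2,100 s; 48,000 × 2,100 × 1 × 8 = 806,400,000 bytes.
Track B: 15 minutes 45 seconds = 945 s; 24,000 × 945 × 3 × 2 = 136,080,000 bytes.
Track C: 9 minutes = 540 s; 384,000 × 540 × 1 × 8 = 1,658,880,000 bytes.
Track D: exactly 72 minutes = 4,320 s; 11,025 × 4,320 × 2 × 2 = 190,512,000 bytes.
Track E: 32,000 × 872 × 3 × 1 = 83,712,000 bytes.
Track F: 352,800 × 571 × 4 × 2 = 1,611,590,400 bytes.
Total = 4,487,174,400 bytes = 4.2 GiB.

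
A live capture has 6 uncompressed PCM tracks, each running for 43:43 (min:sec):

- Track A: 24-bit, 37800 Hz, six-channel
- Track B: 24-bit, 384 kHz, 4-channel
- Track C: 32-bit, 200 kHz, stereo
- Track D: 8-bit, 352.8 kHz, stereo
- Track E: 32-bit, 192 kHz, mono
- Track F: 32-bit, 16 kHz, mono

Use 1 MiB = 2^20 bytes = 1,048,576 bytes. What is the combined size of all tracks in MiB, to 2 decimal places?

43:43 (min:sec) = 2,623 s.
Track A: 37,800 × 2,623 × 3 × 6 = 1,784,689,200 bytes.
Track B: 384,000 × 2,623 × 3 × 4 = 12,086,784,000 bytes.
Track C: 200,000 × 2,623 × 4 × 2 = 4,196,800,000 bytes.
Track D: 352,800 × 2,623 × 1 × 2 = 1,850,788,800 bytes.
Track E: 192,000 × 2,623 × 4 × 1 = 2,014,464,000 bytes.
Track F: 16,000 × 2,623 × 4 × 1 = 167,872,000 bytes.
Total = 22,101,398,000 bytes = 21077.54 MiB.

21077.54 MiB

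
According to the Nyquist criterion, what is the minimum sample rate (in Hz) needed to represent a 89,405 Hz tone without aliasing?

178,810 Hz

Minimum sample rate = 2 × 89,405 Hz = 178,810 Hz.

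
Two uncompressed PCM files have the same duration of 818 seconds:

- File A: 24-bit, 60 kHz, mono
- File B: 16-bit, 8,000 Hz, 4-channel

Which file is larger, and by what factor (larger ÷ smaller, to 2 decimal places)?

File A: 60,000 × 3 × 1 = 180,000 bytes/s.
File B: 8,000 × 2 × 4 = 64,000 bytes/s.
File A is larger; ratio = 147,240,000 / 52,352,000 = 2.81.

File A, by a factor of 2.81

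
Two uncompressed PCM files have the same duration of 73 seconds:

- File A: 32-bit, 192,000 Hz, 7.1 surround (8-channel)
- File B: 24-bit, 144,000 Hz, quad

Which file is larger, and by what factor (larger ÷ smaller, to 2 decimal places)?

File A, by a factor of 3.56

File A: 192,000 × 4 × 8 = 6,144,000 bytes/s.
File B: 144,000 × 3 × 4 = 1,728,000 bytes/s.
File A is larger; ratio = 448,512,000 / 126,144,000 = 3.56.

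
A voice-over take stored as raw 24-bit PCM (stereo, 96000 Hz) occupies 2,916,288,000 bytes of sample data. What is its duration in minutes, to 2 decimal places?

Byte rate = 96,000 × 3 × 2 = 576,000 bytes/s.
Duration = 2,916,288,000 / 576,000 = 5,063 s.
5,063 s / 60 = 84.38 minutes.

84.38 minutes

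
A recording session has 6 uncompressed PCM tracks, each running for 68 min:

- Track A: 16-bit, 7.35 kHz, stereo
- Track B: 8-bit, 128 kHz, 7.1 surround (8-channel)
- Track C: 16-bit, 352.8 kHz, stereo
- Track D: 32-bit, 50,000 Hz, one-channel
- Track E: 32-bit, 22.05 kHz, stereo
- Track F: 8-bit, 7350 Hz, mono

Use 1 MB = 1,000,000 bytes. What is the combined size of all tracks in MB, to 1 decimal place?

68 min = 4,080 s.
Track A: 7,350 × 4,080 × 2 × 2 = 119,952,000 bytes.
Track B: 128,000 × 4,080 × 1 × 8 = 4,177,920,000 bytes.
Track C: 352,800 × 4,080 × 2 × 2 = 5,757,696,000 bytes.
Track D: 50,000 × 4,080 × 4 × 1 = 816,000,000 bytes.
Track E: 22,050 × 4,080 × 4 × 2 = 719,712,000 bytes.
Track F: 7,350 × 4,080 × 1 × 1 = 29,988,000 bytes.
Total = 11,621,268,000 bytes = 11621.3 MB.

11621.3 MB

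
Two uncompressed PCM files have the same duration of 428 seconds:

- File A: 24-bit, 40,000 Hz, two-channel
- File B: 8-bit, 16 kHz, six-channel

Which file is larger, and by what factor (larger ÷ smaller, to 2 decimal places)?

File A: 40,000 × 3 × 2 = 240,000 bytes/s.
File B: 16,000 × 1 × 6 = 96,000 bytes/s.
File A is larger; ratio = 102,720,000 / 41,088,000 = 2.50.

File A, by a factor of 2.50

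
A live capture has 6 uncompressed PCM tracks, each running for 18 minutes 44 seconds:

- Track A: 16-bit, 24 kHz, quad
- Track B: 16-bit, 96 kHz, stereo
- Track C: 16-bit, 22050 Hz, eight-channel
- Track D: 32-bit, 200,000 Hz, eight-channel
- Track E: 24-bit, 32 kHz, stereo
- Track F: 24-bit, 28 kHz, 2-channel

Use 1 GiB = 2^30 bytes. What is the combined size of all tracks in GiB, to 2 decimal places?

8.05 GiB

18 minutes 44 seconds = 1,124 s.
Track A: 24,000 × 1,124 × 2 × 4 = 215,808,000 bytes.
Track B: 96,000 × 1,124 × 2 × 2 = 431,616,000 bytes.
Track C: 22,050 × 1,124 × 2 × 8 = 396,547,200 bytes.
Track D: 200,000 × 1,124 × 4 × 8 = 7,193,600,000 bytes.
Track E: 32,000 × 1,124 × 3 × 2 = 215,808,000 bytes.
Track F: 28,000 × 1,124 × 3 × 2 = 188,832,000 bytes.
Total = 8,642,211,200 bytes = 8.05 GiB.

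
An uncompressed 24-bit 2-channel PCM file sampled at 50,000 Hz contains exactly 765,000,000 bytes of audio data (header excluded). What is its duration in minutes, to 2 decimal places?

42.50 minutes

Byte rate = 50,000 × 3 × 2 = 300,000 bytes/s.
Duration = 765,000,000 / 300,000 = 2,550 s.
2,550 s / 60 = 42.50 minutes.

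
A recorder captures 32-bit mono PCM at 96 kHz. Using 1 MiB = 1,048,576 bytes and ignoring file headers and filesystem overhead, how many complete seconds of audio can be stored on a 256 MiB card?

Uncompressed byte rate = 96,000 × 4 × 1 = 384,000 bytes/s.
Capacity = 256 × 1,048,576 = 268,435,456 bytes.
268,435,456 / 384,000 ≈ 699.05 s → 699 seconds.

699 seconds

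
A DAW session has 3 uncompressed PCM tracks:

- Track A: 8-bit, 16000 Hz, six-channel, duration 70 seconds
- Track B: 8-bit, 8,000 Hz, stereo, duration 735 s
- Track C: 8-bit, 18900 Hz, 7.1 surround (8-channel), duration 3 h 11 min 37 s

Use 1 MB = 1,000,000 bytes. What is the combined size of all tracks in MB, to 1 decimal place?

Track A: 16,000 × 70 × 1 × 6 = 6,720,000 bytes.
Track B: 8,000 × 735 × 1 × 2 = 11,760,000 bytes.
Track C: 3 h 11 min 37 s = 11,497 s; 18,900 × 11,497 × 1 × 8 = 1,738,346,400 bytes.
Total = 1,756,826,400 bytes = 1756.8 MB.

1756.8 MB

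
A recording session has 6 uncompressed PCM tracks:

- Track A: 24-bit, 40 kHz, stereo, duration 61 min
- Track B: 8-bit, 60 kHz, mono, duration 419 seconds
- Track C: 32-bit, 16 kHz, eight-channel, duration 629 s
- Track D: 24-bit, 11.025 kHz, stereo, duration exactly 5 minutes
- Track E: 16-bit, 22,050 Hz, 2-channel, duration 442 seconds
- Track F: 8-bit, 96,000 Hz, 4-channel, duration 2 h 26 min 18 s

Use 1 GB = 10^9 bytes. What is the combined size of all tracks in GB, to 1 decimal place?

4.7 GB

Track A: 61 min = 3,660 s; 40,000 × 3,660 × 3 × 2 = 878,400,000 bytes.
Track B: 60,000 × 419 × 1 × 1 = 25,140,000 bytes.
Track C: 16,000 × 629 × 4 × 8 = 322,048,000 bytes.
Track D: exactly 5 minutes = 300 s; 11,025 × 300 × 3 × 2 = 19,845,000 bytes.
Track E: 22,050 × 442 × 2 × 2 = 38,984,400 bytes.
Track F: 2 h 26 min 18 s = 8,778 s; 96,000 × 8,778 × 1 × 4 = 3,370,752,000 bytes.
Total = 4,655,169,400 bytes = 4.7 GB.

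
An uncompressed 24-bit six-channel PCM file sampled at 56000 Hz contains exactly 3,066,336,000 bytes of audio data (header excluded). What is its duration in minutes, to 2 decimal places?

Byte rate = 56,000 × 3 × 6 = 1,008,000 bytes/s.
Duration = 3,066,336,000 / 1,008,000 = 3,042 s.
3,042 s / 60 = 50.70 minutes.

50.70 minutes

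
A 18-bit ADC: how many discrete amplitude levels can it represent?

262,144 levels

2^18 = 262,144.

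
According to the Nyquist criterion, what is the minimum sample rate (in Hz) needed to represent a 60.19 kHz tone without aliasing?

Minimum sample rate = 2 × 60,190 Hz = 120,380 Hz.

120,380 Hz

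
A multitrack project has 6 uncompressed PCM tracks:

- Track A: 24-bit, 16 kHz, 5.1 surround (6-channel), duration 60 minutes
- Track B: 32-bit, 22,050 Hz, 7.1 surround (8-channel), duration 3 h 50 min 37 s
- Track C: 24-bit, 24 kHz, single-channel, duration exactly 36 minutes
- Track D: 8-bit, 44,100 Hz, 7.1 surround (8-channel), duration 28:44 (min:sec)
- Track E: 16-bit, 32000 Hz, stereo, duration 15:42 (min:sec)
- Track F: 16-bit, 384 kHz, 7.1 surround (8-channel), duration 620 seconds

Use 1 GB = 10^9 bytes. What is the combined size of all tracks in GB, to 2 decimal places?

Track A: 60 minutes = 3,600 s; 16,000 × 3,600 × 3 × 6 = 1,036,800,000 bytes.
Track B: 3 h 50 min 37 s = 13,837 s; 22,050 × 13,837 × 4 × 8 = 9,763,387,200 bytes.
Track C: exactly 36 minutes = 2,160 s; 24,000 × 2,160 × 3 × 1 = 155,520,000 bytes.
Track D: 28:44 (min:sec) = 1,724 s; 44,100 × 1,724 × 1 × 8 = 608,227,200 bytes.
Track E: 15:42 (min:sec) = 942 s; 32,000 × 942 × 2 × 2 = 120,576,000 bytes.
Track F: 384,000 × 620 × 2 × 8 = 3,809,280,000 bytes.
Total = 15,493,790,400 bytes = 15.49 GB.

15.49 GB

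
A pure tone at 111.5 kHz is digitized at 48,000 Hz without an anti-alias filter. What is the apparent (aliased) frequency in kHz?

15.5 kHz

Nyquist = 48,000/2 = 24,000 Hz; 111,500 Hz exceeds it.
Alias = |111,500 − 2×48,000| = |111,500 − 96,000| = 15,500 Hz = 15.5 kHz.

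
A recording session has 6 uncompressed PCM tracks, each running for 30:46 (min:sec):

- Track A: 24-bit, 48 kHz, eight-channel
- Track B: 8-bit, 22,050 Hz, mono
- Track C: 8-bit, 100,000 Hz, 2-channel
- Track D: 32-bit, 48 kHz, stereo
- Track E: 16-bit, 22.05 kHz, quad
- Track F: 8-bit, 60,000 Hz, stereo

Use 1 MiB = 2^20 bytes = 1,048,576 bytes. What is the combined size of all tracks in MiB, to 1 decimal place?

30:46 (min:sec) = 1,846 s.
Track A: 48,000 × 1,846 × 3 × 8 = 2,126,592,000 bytes.
Track B: 22,050 × 1,846 × 1 × 1 = 40,704,300 bytes.
Track C: 100,000 × 1,846 × 1 × 2 = 369,200,000 bytes.
Track D: 48,000 × 1,846 × 4 × 2 = 708,864,000 bytes.
Track E: 22,050 × 1,846 × 2 × 4 = 325,634,400 bytes.
Track F: 60,000 × 1,846 × 1 × 2 = 221,520,000 bytes.
Total = 3,792,514,700 bytes = 3616.8 MiB.

3616.8 MiB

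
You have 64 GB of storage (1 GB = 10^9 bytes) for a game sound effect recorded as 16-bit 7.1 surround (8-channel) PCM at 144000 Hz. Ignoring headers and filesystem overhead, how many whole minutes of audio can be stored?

Uncompressed byte rate = 144,000 × 2 × 8 = 2,304,000 bytes/s.
Capacity = 64 × 1,000,000,000 = 64,000,000,000 bytes.
64,000,000,000 / 2,304,000 ≈ 27777.78 s → 462 minutes.

462 minutes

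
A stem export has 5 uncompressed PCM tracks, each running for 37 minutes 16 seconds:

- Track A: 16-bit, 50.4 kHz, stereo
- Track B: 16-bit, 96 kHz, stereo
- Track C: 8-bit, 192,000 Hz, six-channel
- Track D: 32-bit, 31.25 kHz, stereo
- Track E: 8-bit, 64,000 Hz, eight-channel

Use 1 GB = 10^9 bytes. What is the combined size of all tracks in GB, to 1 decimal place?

5.6 GB

37 minutes 16 seconds = 2,236 s.
Track A: 50,400 × 2,236 × 2 × 2 = 450,777,600 bytes.
Track B: 96,000 × 2,236 × 2 × 2 = 858,624,000 bytes.
Track C: 192,000 × 2,236 × 1 × 6 = 2,575,872,000 bytes.
Track D: 31,250 × 2,236 × 4 × 2 = 559,000,000 bytes.
Track E: 64,000 × 2,236 × 1 × 8 = 1,144,832,000 bytes.
Total = 5,589,105,600 bytes = 5.6 GB.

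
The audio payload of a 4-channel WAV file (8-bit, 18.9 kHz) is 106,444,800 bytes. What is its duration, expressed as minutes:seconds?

Byte rate = 18,900 × 1 × 4 = 75,600 bytes/s.
Duration = 106,444,800 / 75,600 = 1,408 s.
1,408 s = 23:28.

23:28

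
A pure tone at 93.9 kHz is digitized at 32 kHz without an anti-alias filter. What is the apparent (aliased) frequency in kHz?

2.1 kHz

Nyquist = 32,000/2 = 16,000 Hz; 93,900 Hz exceeds it.
Alias = |93,900 − 3×32,000| = |93,900 − 96,000| = 2,100 Hz = 2.1 kHz.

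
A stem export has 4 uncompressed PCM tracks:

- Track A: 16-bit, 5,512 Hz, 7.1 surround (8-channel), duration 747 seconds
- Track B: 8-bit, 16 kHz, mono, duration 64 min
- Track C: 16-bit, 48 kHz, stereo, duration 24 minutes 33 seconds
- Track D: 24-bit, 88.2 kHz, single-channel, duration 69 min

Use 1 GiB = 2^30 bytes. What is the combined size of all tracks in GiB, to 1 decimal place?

1.4 GiB

Track A: 5,512 × 747 × 2 × 8 = 65,879,424 bytes.
Track B: 64 min = 3,840 s; 16,000 × 3,840 × 1 × 1 = 61,440,000 bytes.
Track C: 24 minutes 33 seconds = 1,473 s; 48,000 × 1,473 × 2 × 2 = 282,816,000 bytes.
Track D: 69 min = 4,140 s; 88,200 × 4,140 × 3 × 1 = 1,095,444,000 bytes.
Total = 1,505,579,424 bytes = 1.4 GiB.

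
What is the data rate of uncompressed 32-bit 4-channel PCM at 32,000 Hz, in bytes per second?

512,000 bytes/s

Bit rate = 32,000 × 32 × 4 = 4,096,000 bits/s.
4,096,000 / 8 = 512,000 bytes/s.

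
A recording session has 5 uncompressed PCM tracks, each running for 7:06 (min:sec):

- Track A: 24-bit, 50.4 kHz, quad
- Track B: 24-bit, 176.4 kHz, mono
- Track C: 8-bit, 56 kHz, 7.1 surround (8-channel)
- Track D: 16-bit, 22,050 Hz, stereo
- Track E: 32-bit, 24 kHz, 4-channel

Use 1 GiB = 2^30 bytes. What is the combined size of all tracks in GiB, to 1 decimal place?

0.8 GiB

7:06 (min:sec) = 426 s.
Track A: 50,400 × 426 × 3 × 4 = 257,644,800 bytes.
Track B: 176,400 × 426 × 3 × 1 = 225,439,200 bytes.
Track C: 56,000 × 426 × 1 × 8 = 190,848,000 bytes.
Track D: 22,050 × 426 × 2 × 2 = 37,573,200 bytes.
Track E: 24,000 × 426 × 4 × 4 = 163,584,000 bytes.
Total = 875,089,200 bytes = 0.8 GiB.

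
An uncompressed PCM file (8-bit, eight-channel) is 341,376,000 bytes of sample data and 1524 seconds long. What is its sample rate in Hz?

Bytes = sample_rate × seconds × bytes_per_sample × channels.
sample_rate = 341,376,000 / (1,524 × 1 × 8) = 341,376,000 / 12,192 = 28,000 Hz.

28,000 Hz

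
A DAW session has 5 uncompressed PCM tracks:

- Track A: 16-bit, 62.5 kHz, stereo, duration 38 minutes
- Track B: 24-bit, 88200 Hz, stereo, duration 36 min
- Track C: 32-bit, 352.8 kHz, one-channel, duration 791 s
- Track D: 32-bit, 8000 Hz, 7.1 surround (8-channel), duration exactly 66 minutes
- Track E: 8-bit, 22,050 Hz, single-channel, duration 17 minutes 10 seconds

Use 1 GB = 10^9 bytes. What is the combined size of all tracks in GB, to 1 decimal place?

Track A: 38 minutes = 2,280 s; 62,500 × 2,280 × 2 × 2 = 570,000,000 bytes.
Track B: 36 min = 2,160 s; 88,200 × 2,160 × 3 × 2 = 1,143,072,000 bytes.
Track C: 352,800 × 791 × 4 × 1 = 1,116,259,200 bytes.
Track D: exactly 66 minutes = 3,960 s; 8,000 × 3,960 × 4 × 8 = 1,013,760,000 bytes.
Track E: 17 minutes 10 seconds = 1,030 s; 22,050 × 1,030 × 1 × 1 = 22,711,500 bytes.
Total = 3,865,802,700 bytes = 3.9 GB.

3.9 GB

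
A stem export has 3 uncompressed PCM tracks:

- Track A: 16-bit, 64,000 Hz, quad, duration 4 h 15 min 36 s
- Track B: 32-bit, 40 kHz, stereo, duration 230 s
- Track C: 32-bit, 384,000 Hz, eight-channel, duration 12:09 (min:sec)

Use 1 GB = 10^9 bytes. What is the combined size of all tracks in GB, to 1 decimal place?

Track A: 4 h 15 min 36 s = 15,336 s; 64,000 × 15,336 × 2 × 4 = 7,852,032,000 bytes.
Track B: 40,000 × 230 × 4 × 2 = 73,600,000 bytes.
Track C: 12:09 (min:sec) = 729 s; 384,000 × 729 × 4 × 8 = 8,957,952,000 bytes.
Total = 16,883,584,000 bytes = 16.9 GB.

16.9 GB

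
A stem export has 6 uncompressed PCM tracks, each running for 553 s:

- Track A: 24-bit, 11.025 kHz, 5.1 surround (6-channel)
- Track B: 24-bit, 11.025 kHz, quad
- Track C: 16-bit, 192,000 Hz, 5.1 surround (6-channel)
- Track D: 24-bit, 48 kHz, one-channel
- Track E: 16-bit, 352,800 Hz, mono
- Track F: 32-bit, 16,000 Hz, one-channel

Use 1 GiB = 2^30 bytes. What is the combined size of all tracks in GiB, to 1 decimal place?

1.8 GiB

Track A: 11,025 × 553 × 3 × 6 = 109,742,850 bytes.
Track B: 11,025 × 553 × 3 × 4 = 73,161,900 bytes.
Track C: 192,000 × 553 × 2 × 6 = 1,274,112,000 bytes.
Track D: 48,000 × 553 × 3 × 1 = 79,632,000 bytes.
Track E: 352,800 × 553 × 2 × 1 = 390,196,800 bytes.
Track F: 16,000 × 553 × 4 × 1 = 35,392,000 bytes.
Total = 1,962,237,550 bytes = 1.8 GiB.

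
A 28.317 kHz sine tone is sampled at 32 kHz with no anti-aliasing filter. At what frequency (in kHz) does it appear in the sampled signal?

3.683 kHz

Nyquist = 32,000/2 = 16,000 Hz; 28,317 Hz exceeds it.
Alias = |28,317 − 1×32,000| = |28,317 − 32,000| = 3,683 Hz = 3.683 kHz.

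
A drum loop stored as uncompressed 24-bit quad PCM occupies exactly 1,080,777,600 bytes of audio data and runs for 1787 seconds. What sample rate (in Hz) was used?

Bytes = sample_rate × seconds × bytes_per_sample × channels.
sample_rate = 1,080,777,600 / (1,787 × 3 × 4) = 1,080,777,600 / 21,444 = 50,400 Hz.

50,400 Hz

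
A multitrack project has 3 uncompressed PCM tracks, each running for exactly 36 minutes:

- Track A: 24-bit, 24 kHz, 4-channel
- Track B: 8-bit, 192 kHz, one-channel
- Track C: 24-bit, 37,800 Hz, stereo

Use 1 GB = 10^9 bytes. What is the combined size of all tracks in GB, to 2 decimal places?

exactly 36 minutes = 2,160 s.
Track A: 24,000 × 2,160 × 3 × 4 = 622,080,000 bytes.
Track B: 192,000 × 2,160 × 1 × 1 = 414,720,000 bytes.
Track C: 37,800 × 2,160 × 3 × 2 = 489,888,000 bytes.
Total = 1,526,688,000 bytes = 1.53 GB.

1.53 GB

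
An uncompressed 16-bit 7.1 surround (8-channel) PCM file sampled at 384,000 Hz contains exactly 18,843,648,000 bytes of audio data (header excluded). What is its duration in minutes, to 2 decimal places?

51.12 minutes

Byte rate = 384,000 × 2 × 8 = 6,144,000 bytes/s.
Duration = 18,843,648,000 / 6,144,000 = 3,067 s.
3,067 s / 60 = 51.12 minutes.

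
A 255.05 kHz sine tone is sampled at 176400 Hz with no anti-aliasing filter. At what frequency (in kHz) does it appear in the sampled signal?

Nyquist = 176,400/2 = 88,200 Hz; 255,050 Hz exceeds it.
Alias = |255,050 − 1×176,400| = |255,050 − 176,400| = 78,650 Hz = 78.65 kHz.

78.65 kHz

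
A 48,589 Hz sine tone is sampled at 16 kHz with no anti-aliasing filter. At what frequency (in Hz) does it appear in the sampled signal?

589 Hz

Nyquist = 16,000/2 = 8,000 Hz; 48,589 Hz exceeds it.
Alias = |48,589 − 3×16,000| = |48,589 − 48,000| = 589 Hz.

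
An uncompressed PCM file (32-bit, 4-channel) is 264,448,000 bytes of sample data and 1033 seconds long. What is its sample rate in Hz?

16,000 Hz

Bytes = sample_rate × seconds × bytes_per_sample × channels.
sample_rate = 264,448,000 / (1,033 × 4 × 4) = 264,448,000 / 16,528 = 16,000 Hz.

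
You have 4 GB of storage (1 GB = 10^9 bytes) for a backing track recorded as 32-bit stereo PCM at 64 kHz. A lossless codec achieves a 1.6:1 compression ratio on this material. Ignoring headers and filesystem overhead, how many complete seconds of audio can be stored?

Uncompressed byte rate = 64,000 × 4 × 2 = 512,000 bytes/s.
After 1.6:1 compression, effective rate ≈ 320000 bytes/s.
Capacity = 4 × 1,000,000,000 = 4,000,000,000 bytes.
4,000,000,000 / effective rate ≈ 12500 s → 12,500 seconds.

12,500 seconds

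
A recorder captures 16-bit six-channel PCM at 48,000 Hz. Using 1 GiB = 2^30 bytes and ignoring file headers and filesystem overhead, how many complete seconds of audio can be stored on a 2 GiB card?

Uncompressed byte rate = 48,000 × 2 × 6 = 576,000 bytes/s.
Capacity = 2 × 1,073,741,824 = 2,147,483,648 bytes.
2,147,483,648 / 576,000 ≈ 3728.27 s → 3,728 seconds.

3,728 seconds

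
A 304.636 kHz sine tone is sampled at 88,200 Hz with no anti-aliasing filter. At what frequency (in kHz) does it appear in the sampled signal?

40.036 kHz

Nyquist = 88,200/2 = 44,100 Hz; 304,636 Hz exceeds it.
Alias = |304,636 − 3×88,200| = |304,636 − 264,600| = 40,036 Hz = 40.036 kHz.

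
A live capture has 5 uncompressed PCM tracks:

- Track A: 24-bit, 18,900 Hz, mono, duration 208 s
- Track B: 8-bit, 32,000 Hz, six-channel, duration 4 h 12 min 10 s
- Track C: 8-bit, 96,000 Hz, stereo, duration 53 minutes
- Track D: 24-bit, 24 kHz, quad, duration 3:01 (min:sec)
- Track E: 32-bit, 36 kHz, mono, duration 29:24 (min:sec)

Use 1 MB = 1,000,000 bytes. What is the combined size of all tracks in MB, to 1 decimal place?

Track A: 18,900 × 208 × 3 × 1 = 11,793,600 bytes.
Track B: 4 h 12 min 10 s = 15,130 s; 32,000 × 15,130 × 1 × 6 = 2,904,960,000 bytes.
Track C: 53 minutes = 3,180 s; 96,000 × 3,180 × 1 × 2 = 610,560,000 bytes.
Track D: 3:01 (min:sec) = 181 s; 24,000 × 181 × 3 × 4 = 52,128,000 bytes.
Track E: 29:24 (min:sec) = 1,764 s; 36,000 × 1,764 × 4 × 1 = 254,016,000 bytes.
Total = 3,833,457,600 bytes = 3833.5 MB.

3833.5 MB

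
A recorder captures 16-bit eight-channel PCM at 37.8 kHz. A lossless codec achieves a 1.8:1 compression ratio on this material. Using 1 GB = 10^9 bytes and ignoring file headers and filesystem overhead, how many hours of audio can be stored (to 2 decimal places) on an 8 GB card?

6.61 hours

Uncompressed byte rate = 37,800 × 2 × 8 = 604,800 bytes/s.
After 1.8:1 compression, effective rate ≈ 336000 bytes/s.
Capacity = 8 × 1,000,000,000 = 8,000,000,000 bytes.
8,000,000,000 / effective rate ≈ 23809.52 s → 6.61 hours.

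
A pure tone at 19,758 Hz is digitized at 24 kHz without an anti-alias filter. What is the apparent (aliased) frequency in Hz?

Nyquist = 24,000/2 = 12,000 Hz; 19,758 Hz exceeds it.
Alias = |19,758 − 1×24,000| = |19,758 − 24,000| = 4,242 Hz.

4,242 Hz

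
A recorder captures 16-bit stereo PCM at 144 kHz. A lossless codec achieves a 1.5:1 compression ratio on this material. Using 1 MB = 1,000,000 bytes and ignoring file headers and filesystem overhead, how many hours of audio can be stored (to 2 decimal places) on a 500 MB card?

0.36 hours

Uncompressed byte rate = 144,000 × 2 × 2 = 576,000 bytes/s.
After 1.5:1 compression, effective rate ≈ 384000 bytes/s.
Capacity = 500 × 1,000,000 = 500,000,000 bytes.
500,000,000 / effective rate ≈ 1302.08 s → 0.36 hours.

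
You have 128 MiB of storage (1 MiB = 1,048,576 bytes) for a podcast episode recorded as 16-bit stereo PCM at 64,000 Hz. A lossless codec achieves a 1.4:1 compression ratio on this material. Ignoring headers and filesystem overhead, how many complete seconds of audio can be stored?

734 seconds

Uncompressed byte rate = 64,000 × 2 × 2 = 256,000 bytes/s.
After 1.4:1 compression, effective rate ≈ 182857.14 bytes/s.
Capacity = 128 × 1,048,576 = 134,217,728 bytes.
134,217,728 / effective rate ≈ 734 s → 734 seconds.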